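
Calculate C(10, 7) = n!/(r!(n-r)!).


C(10,7) = 10!/(7! × 3!)
= 3628800/(5040 × 6)
= 120

C(10,7) = 120


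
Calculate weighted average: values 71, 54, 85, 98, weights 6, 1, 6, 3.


Numerator = 71*6 + 54*1 + 85*6 + 98*3 = 1284
Denominator = 6 + 1 + 6 + 3 = 16
WM = 1284/16 = 80.2500

WM = 80.2500


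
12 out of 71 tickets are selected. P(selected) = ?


P = 12/71 = 0.1690

P = 0.1690


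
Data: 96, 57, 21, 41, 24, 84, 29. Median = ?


Sorted: 21, 24, 29, 41, 57, 84, 96
n = 7 (odd)
Middle value = 41

Median = 41


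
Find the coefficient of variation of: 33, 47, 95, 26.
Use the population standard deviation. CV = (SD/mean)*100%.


Mean = 50.2500
SD = 26.9200
CV = (26.9200/50.2500)*100 = 53.5722%

CV = 53.5722%


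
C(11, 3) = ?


C(11,3) = 11!/(3! × 8!)
= 39916800/(6 × 40320)
= 165

C(11,3) = 165


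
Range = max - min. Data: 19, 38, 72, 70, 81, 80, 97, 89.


Max = 97, Min = 19
Range = 97 - 19 = 78

Range = 78


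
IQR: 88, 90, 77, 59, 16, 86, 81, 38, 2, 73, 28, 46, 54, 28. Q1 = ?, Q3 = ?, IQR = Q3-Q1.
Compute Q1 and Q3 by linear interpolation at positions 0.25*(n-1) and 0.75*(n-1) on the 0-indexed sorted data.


Sorted: 2, 16, 28, 28, 38, 46, 54, 59, 73, 77, 81, 86, 88, 90
Q1 (25th %ile) = 30.5000
Q3 (75th %ile) = 80.0000
IQR = 80.0000 - 30.5000 = 49.5000

IQR = 49.5000


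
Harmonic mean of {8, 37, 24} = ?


Sum of reciprocals = 1/8 + 1/37 + 1/24 = 0.193694
HM = 3/0.193694 = 15.4884

HM = 15.4884


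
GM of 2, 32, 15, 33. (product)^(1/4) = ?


Product = 2 × 32 × 15 × 33 = 31680
GM = 31680^(1/4) = 13.3412

GM = 13.3412


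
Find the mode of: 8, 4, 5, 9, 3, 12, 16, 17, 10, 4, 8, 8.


Frequencies: 3:1, 4:2, 5:1, 8:3, 9:1, 10:1, 12:1, 16:1, 17:1
Max frequency = 3
Mode = 8

Mode = 8


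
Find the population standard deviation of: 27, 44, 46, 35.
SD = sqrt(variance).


Mean = 38.0000
Variance = 57.5000
SD = sqrt(57.5000) = 7.5829

SD = 7.5829


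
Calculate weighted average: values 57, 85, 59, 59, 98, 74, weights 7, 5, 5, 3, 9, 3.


Numerator = 57*7 + 85*5 + 59*5 + 59*3 + 98*9 + 74*3 = 2400
Denominator = 7 + 5 + 5 + 3 + 9 + 3 = 32
WM = 2400/32 = 75.0000

WM = 75.0000


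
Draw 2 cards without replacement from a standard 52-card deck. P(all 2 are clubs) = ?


P(all clubs) = (13/52) × (12/51)
= 0.0588

P = 0.0588


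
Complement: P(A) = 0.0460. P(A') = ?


P(not A) = 1 - 0.0460 = 0.9540

P(not A) = 0.9540


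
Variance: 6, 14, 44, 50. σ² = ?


Mean = 28.5000
Squared deviations: 506.2500, 210.2500, 240.2500, 462.2500
Sum = 1419.0000
Variance = 1419.0000/4 = 354.7500

Variance = 354.7500


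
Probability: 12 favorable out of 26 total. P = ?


P = 12/26 = 0.4615

P = 0.4615


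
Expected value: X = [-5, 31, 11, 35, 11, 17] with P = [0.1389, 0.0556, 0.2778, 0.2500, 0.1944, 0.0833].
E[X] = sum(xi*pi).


E[X] = -5*0.1389 + 31*0.0556 + 11*0.2778 + 35*0.2500 + 11*0.1944 + 17*0.0833
= -0.6945 + 1.7236 + 3.0558 + 8.7500 + 2.1384 + 1.4161
= 16.3894

E[X] = 16.3894


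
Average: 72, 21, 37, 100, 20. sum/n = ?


Sum = 72 + 21 + 37 + 100 + 20 = 250
n = 5
Mean = 250/5 = 50.0000

Mean = 50.0000


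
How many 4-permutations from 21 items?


P(21,4) = 21!/17!
= 51090942171709440000/355687428096000
= 143640

P(21,4) = 143640


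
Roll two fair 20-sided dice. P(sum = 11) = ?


Total outcomes = 20×20 = 400
Favorable (sum = 11): 10
P = 10/400 = 0.0250

P = 0.0250


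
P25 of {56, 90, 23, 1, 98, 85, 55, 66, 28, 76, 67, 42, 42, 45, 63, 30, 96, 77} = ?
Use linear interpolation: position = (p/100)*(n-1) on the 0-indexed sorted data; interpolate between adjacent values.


Sorted: 1, 23, 28, 30, 42, 42, 45, 55, 56, 63, 66, 67, 76, 77, 85, 90, 96, 98
n = 18
Index = 25/100 * 17 = 4.2500
Lower = data[4] = 42, Upper = data[5] = 42
P25 = 42 + 0.2500*(0) = 42.0000

P25 = 42.0000


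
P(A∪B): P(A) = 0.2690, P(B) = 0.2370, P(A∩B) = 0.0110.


P(A∪B) = 0.2690 + 0.2370 - 0.0110
= 0.5060 - 0.0110
= 0.4950

P(A∪B) = 0.4950


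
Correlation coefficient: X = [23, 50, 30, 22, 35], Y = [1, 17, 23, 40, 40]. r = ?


Mean X = 32.0000, Mean Y = 24.2000
SD X = 10.178409, SD Y = 14.770240
Cov = -5.800000
r = -5.800000/(10.178409*14.770240) = -0.0386

r = -0.0386


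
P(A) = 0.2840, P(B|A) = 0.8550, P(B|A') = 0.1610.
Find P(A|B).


P(B) = P(B|A)*P(A) + P(B|A')*P(A')
= 0.8550*0.2840 + 0.1610*0.7160
= 0.242820 + 0.115276 = 0.358096
P(A|B) = 0.242820/0.358096 = 0.6781

P(A|B) = 0.6781


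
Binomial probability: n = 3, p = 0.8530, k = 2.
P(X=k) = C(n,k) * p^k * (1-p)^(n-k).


C(3,2) = 3
p^2 = 0.727609
(1-p)^1 = 0.147000
P = 3 * 0.727609 * 0.147000 = 0.3209

P(X=2) = 0.3209


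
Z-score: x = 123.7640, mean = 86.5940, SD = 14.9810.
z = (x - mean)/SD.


z = (123.7640 - 86.5940)/14.9810
= 37.1700/14.9810
= 2.4811

z = 2.4811


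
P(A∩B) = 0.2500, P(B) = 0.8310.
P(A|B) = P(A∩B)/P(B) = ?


P(A|B) = 0.2500/0.8310 = 0.3008

P(A|B) = 0.3008


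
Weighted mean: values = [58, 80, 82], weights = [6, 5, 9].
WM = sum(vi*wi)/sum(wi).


Numerator = 58*6 + 80*5 + 82*9 = 1486
Denominator = 6 + 5 + 9 = 20
WM = 1486/20 = 74.3000

WM = 74.3000


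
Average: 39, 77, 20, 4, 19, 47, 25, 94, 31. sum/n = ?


Sum = 39 + 77 + 20 + 4 + 19 + 47 + 25 + 94 + 31 = 356
n = 9
Mean = 356/9 = 39.5556

Mean = 39.5556


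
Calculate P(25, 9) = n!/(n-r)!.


P(25,9) = 25!/16!
= 15511210043330985984000000/20922789888000
= 741354768000

P(25,9) = 741354768000


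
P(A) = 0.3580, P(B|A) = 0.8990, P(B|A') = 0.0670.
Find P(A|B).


P(B) = P(B|A)*P(A) + P(B|A')*P(A')
= 0.8990*0.3580 + 0.0670*0.6420
= 0.321842 + 0.043014 = 0.364856
P(A|B) = 0.321842/0.364856 = 0.8821

P(A|B) = 0.8821


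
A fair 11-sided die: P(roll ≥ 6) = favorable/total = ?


Favorable outcomes (roll ≥ 6): 6
Total outcomes = 11
P = 6/11 = 0.5455

P = 0.5455


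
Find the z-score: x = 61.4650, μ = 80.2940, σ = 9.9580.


z = (61.4650 - 80.2940)/9.9580
= -18.8290/9.9580
= -1.8908

z = -1.8908


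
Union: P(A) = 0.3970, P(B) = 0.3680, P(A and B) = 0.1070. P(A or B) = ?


P(A∪B) = 0.3970 + 0.3680 - 0.1070
= 0.7650 - 0.1070
= 0.6580

P(A∪B) = 0.6580


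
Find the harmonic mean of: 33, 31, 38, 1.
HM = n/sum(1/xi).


Sum of reciprocals = 1/33 + 1/31 + 1/38 + 1/1 = 1.088877
HM = 4/1.088877 = 3.6735

HM = 3.6735


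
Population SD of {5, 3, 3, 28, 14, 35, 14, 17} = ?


Mean = 14.8750
Variance = 120.3594
SD = sqrt(120.3594) = 10.9708

SD = 10.9708


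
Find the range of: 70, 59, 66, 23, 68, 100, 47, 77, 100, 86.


Max = 100, Min = 23
Range = 100 - 23 = 77

Range = 77


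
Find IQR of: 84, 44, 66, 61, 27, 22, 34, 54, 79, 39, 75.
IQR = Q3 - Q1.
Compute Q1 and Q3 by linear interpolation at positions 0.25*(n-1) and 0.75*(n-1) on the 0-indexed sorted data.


Sorted: 22, 27, 34, 39, 44, 54, 61, 66, 75, 79, 84
Q1 (25th %ile) = 36.5000
Q3 (75th %ile) = 70.5000
IQR = 70.5000 - 36.5000 = 34.0000

IQR = 34.0000


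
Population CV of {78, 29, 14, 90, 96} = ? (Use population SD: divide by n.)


Mean = 61.4000
SD = 33.4281
CV = (33.4281/61.4000)*100 = 54.4432%

CV = 54.4432%


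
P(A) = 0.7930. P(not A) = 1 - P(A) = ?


P(not A) = 1 - 0.7930 = 0.2070

P(not A) = 0.2070


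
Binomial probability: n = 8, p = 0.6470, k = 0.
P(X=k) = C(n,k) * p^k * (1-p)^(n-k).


C(8,0) = 1
p^0 = 1.000000
(1-p)^8 = 0.000241
P = 1 * 1.000000 * 0.000241 = 0.0002

P(X=0) = 0.0002


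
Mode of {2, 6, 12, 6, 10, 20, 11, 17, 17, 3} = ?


Frequencies: 2:1, 3:1, 6:2, 10:1, 11:1, 12:1, 17:2, 20:1
Max frequency = 2
Mode = 6, 17

Mode = 6, 17


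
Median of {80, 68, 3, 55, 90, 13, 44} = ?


Sorted: 3, 13, 44, 55, 68, 80, 90
n = 7 (odd)
Middle value = 55

Median = 55


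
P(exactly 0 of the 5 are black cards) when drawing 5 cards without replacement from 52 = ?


Hypergeometric: P(X=0) = C(26,0)·C(26,5) / C(52,5)
= 1 × 65780 / 2598960
= 65780/2598960 = 0.0253

P = 0.0253


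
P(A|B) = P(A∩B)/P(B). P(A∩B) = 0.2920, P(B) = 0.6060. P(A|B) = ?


P(A|B) = 0.2920/0.6060 = 0.4818

P(A|B) = 0.4818


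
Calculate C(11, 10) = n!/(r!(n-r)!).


C(11,10) = 11!/(10! × 1!)
= 39916800/(3628800 × 1)
= 11

C(11,10) = 11


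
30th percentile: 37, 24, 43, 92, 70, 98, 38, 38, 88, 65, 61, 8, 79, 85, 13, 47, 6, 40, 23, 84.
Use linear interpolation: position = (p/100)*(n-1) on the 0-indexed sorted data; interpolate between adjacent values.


Sorted: 6, 8, 13, 23, 24, 37, 38, 38, 40, 43, 47, 61, 65, 70, 79, 84, 85, 88, 92, 98
n = 20
Index = 30/100 * 19 = 5.7000
Lower = data[5] = 37, Upper = data[6] = 38
P30 = 37 + 0.7000*(1) = 37.7000

P30 = 37.7000


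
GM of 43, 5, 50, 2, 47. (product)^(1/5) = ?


Product = 43 × 5 × 50 × 2 × 47 = 1010500
GM = 1010500^(1/5) = 15.8821

GM = 15.8821


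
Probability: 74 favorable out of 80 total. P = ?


P = 74/80 = 0.9250

P = 0.9250


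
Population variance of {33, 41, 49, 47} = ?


Mean = 42.5000
Squared deviations: 90.2500, 2.2500, 42.2500, 20.2500
Sum = 155.0000
Variance = 155.0000/4 = 38.7500

Variance = 38.7500


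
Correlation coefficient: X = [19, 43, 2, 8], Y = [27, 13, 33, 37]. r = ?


Mean X = 18.0000, Mean Y = 27.5000
SD X = 15.668440, SD Y = 9.096703
Cov = -136.500000
r = -136.500000/(15.668440*9.096703) = -0.9577

r = -0.9577


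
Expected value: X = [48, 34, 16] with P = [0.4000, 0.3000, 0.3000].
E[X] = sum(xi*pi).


E[X] = 48*0.4000 + 34*0.3000 + 16*0.3000
= 19.2000 + 10.2000 + 4.8000
= 34.2000

E[X] = 34.2000


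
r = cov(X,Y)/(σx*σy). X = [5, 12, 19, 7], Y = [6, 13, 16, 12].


Mean X = 10.7500, Mean Y = 11.7500
SD X = 5.402546, SD Y = 3.631460
Cov = 17.187500
r = 17.187500/(5.402546*3.631460) = 0.8761

r = 0.8761


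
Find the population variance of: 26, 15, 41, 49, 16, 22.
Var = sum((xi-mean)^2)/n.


Mean = 28.1667
Squared deviations: 4.6944, 173.3611, 164.6944, 434.0278, 148.0278, 38.0278
Sum = 962.8333
Variance = 962.8333/6 = 160.4722

Variance = 160.4722


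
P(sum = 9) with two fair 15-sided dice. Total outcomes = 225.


Total outcomes = 15×15 = 225
Favorable (sum = 9): 8
P = 8/225 = 0.0356

P = 0.0356


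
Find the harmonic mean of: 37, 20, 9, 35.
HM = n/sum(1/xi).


Sum of reciprocals = 1/37 + 1/20 + 1/9 + 1/35 = 0.216710
HM = 4/0.216710 = 18.4579

HM = 18.4579


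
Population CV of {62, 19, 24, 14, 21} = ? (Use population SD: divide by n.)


Mean = 28.0000
SD = 17.3090
CV = (17.3090/28.0000)*100 = 61.8177%

CV = 61.8177%


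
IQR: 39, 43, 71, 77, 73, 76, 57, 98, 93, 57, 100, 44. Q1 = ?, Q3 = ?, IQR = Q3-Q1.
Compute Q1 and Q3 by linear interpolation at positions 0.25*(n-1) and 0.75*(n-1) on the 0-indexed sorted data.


Sorted: 39, 43, 44, 57, 57, 71, 73, 76, 77, 93, 98, 100
Q1 (25th %ile) = 53.7500
Q3 (75th %ile) = 81.0000
IQR = 81.0000 - 53.7500 = 27.2500

IQR = 27.2500


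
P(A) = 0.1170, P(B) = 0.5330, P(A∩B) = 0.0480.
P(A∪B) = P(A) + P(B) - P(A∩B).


P(A∪B) = 0.1170 + 0.5330 - 0.0480
= 0.6500 - 0.0480
= 0.6020

P(A∪B) = 0.6020


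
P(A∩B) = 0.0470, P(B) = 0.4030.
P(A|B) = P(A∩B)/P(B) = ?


P(A|B) = 0.0470/0.4030 = 0.1166

P(A|B) = 0.1166


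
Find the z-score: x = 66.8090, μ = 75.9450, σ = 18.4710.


z = (66.8090 - 75.9450)/18.4710
= -9.1360/18.4710
= -0.4946

z = -0.4946


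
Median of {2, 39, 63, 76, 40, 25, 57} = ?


Sorted: 2, 25, 39, 40, 57, 63, 76
n = 7 (odd)
Middle value = 40

Median = 40


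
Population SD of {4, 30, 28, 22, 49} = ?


Mean = 26.6000
Variance = 209.4400
SD = sqrt(209.4400) = 14.4720

SD = 14.4720


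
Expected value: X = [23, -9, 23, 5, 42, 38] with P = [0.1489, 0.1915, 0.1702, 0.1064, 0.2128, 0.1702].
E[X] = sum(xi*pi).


E[X] = 23*0.1489 - 9*0.1915 + 23*0.1702 + 5*0.1064 + 42*0.2128 + 38*0.1702
= 3.4247 - 1.7235 + 3.9146 + 0.5320 + 8.9376 + 6.4676
= 21.5530

E[X] = 21.5530


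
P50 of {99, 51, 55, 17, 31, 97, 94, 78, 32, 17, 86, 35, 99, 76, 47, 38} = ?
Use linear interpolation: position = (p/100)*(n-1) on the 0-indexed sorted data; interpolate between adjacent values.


Sorted: 17, 17, 31, 32, 35, 38, 47, 51, 55, 76, 78, 86, 94, 97, 99, 99
n = 16
Index = 50/100 * 15 = 7.5000
Lower = data[7] = 51, Upper = data[8] = 55
P50 = 51 + 0.5000*(4) = 53.0000

P50 = 53.0000


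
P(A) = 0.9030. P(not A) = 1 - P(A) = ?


P(not A) = 1 - 0.9030 = 0.0970

P(not A) = 0.0970


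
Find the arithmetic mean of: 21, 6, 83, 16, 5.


Sum = 21 + 6 + 83 + 16 + 5 = 131
n = 5
Mean = 131/5 = 26.2000

Mean = 26.2000


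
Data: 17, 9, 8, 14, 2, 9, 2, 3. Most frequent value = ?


Frequencies: 2:2, 3:1, 8:1, 9:2, 14:1, 17:1
Max frequency = 2
Mode = 2, 9

Mode = 2, 9


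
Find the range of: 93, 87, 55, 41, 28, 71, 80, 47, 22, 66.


Max = 93, Min = 22
Range = 93 - 22 = 71

Range = 71


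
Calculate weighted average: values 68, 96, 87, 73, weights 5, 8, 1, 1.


Numerator = 68*5 + 96*8 + 87*1 + 73*1 = 1268
Denominator = 5 + 8 + 1 + 1 = 15
WM = 1268/15 = 84.5333

WM = 84.5333


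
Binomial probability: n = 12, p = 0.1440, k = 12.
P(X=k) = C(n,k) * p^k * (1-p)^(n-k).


C(12,12) = 1
p^12 = 7.949685e-11
(1-p)^0 = 1.000000
P = 1 * 7.949685e-11 * 1.000000 = 7.9497e-11

P(X=12) = 7.9497e-11


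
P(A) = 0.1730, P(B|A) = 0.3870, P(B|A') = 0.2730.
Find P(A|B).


P(B) = P(B|A)*P(A) + P(B|A')*P(A')
= 0.3870*0.1730 + 0.2730*0.8270
= 0.066951 + 0.225771 = 0.292722
P(A|B) = 0.066951/0.292722 = 0.2287

P(A|B) = 0.2287


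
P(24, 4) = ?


P(24,4) = 24!/20!
= 620448401733239439360000/2432902008176640000
= 255024

P(24,4) = 255024


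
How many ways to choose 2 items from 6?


C(6,2) = 6!/(2! × 4!)
= 720/(2 × 24)
= 15

C(6,2) = 15


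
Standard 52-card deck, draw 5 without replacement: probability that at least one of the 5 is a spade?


P(at least one) = 1 - P(none)
P(none) = (39/52) × (38/51) × (37/50) × (36/49) × (35/48) = 0.221534
P(at least one) = 1 - 0.221534 = 0.7785

P = 0.7785


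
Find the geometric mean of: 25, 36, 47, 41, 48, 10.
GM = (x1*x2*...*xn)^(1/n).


Product = 25 × 36 × 47 × 41 × 48 × 10 = 832464000
GM = 832464000^(1/6) = 30.6710

GM = 30.6710


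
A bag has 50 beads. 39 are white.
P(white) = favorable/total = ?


P = 39/50 = 0.7800

P = 0.7800


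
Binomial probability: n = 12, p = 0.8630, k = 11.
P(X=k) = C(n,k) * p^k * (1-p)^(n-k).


C(12,11) = 12
p^11 = 0.197751
(1-p)^1 = 0.137000
P = 12 * 0.197751 * 0.137000 = 0.3251

P(X=11) = 0.3251


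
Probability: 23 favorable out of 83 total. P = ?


P = 23/83 = 0.2771

P = 0.2771


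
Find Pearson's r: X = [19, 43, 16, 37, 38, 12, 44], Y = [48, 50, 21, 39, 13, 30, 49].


Mean X = 29.8571, Mean Y = 35.7143
SD X = 12.642655, SD Y = 13.666584
Cov = 55.244898
r = 55.244898/(12.642655*13.666584) = 0.3197

r = 0.3197


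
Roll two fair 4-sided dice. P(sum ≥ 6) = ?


Total outcomes = 4×4 = 16
Favorable (sum ≥ 6): 6
P = 6/16 = 0.3750

P = 0.3750


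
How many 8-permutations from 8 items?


P(8,8) = 8!/0!
= 40320/1
= 40320

P(8,8) = 40320


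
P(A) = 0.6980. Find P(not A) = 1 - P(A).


P(not A) = 1 - 0.6980 = 0.3020

P(not A) = 0.3020


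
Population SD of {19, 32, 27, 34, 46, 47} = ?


Mean = 34.1667
Variance = 98.4722
SD = sqrt(98.4722) = 9.9233

SD = 9.9233


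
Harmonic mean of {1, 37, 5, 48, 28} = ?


Sum of reciprocals = 1/1 + 1/37 + 1/5 + 1/48 + 1/28 = 1.283575
HM = 5/1.283575 = 3.8954

HM = 3.8954


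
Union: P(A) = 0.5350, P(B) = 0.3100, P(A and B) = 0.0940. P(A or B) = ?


P(A∪B) = 0.5350 + 0.3100 - 0.0940
= 0.8450 - 0.0940
= 0.7510

P(A∪B) = 0.7510


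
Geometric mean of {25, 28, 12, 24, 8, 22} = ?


Product = 25 × 28 × 12 × 24 × 8 × 22 = 35481600
GM = 35481600^(1/6) = 18.1273

GM = 18.1273


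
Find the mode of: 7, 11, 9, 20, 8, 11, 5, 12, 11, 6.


Frequencies: 5:1, 6:1, 7:1, 8:1, 9:1, 11:3, 12:1, 20:1
Max frequency = 3
Mode = 11

Mode = 11


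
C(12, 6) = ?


C(12,6) = 12!/(6! × 6!)
= 479001600/(720 × 720)
= 924

C(12,6) = 924


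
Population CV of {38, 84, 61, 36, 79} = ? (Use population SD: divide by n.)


Mean = 59.6000
SD = 19.9860
CV = (19.9860/59.6000)*100 = 33.5335%

CV = 33.5335%


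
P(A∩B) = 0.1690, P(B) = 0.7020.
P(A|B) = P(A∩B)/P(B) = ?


P(A|B) = 0.1690/0.7020 = 0.2407

P(A|B) = 0.2407


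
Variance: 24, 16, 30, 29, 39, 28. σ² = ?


Mean = 27.6667
Squared deviations: 13.4444, 136.1111, 5.4444, 1.7778, 128.4444, 0.1111
Sum = 285.3333
Variance = 285.3333/6 = 47.5556

Variance = 47.5556


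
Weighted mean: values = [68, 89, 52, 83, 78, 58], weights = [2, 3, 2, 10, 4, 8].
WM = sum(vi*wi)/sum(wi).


Numerator = 68*2 + 89*3 + 52*2 + 83*10 + 78*4 + 58*8 = 2113
Denominator = 2 + 3 + 2 + 10 + 4 + 8 = 29
WM = 2113/29 = 72.8621

WM = 72.8621


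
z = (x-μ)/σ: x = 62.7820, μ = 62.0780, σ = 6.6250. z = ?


z = (62.7820 - 62.0780)/6.6250
= 0.7040/6.6250
= 0.1063

z = 0.1063


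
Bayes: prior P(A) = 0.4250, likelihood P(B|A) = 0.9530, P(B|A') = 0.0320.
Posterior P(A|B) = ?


P(B) = P(B|A)*P(A) + P(B|A')*P(A')
= 0.9530*0.4250 + 0.0320*0.5750
= 0.405025 + 0.018400 = 0.423425
P(A|B) = 0.405025/0.423425 = 0.9565

P(A|B) = 0.9565


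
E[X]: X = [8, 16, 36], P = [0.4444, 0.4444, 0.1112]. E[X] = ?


E[X] = 8*0.4444 + 16*0.4444 + 36*0.1112
= 3.5552 + 7.1104 + 4.0032
= 14.6688

E[X] = 14.6688


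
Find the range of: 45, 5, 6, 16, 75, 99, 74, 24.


Max = 99, Min = 5
Range = 99 - 5 = 94

Range = 94


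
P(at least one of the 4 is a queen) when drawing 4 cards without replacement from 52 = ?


P(at least one) = 1 - P(none)
P(none) = (48/52) × (47/51) × (46/50) × (45/49) = 0.718737
P(at least one) = 1 - 0.718737 = 0.2813

P = 0.2813


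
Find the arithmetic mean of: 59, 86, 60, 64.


Sum = 59 + 86 + 60 + 64 = 269
n = 4
Mean = 269/4 = 67.2500

Mean = 67.2500


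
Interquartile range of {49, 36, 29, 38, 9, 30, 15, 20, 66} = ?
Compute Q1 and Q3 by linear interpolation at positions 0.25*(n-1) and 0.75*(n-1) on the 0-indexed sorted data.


Sorted: 9, 15, 20, 29, 30, 36, 38, 49, 66
Q1 (25th %ile) = 20.0000
Q3 (75th %ile) = 38.0000
IQR = 38.0000 - 20.0000 = 18.0000

IQR = 18.0000


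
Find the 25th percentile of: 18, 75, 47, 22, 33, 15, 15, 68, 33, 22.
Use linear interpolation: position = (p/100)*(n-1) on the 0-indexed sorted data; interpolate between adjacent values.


Sorted: 15, 15, 18, 22, 22, 33, 33, 47, 68, 75
n = 10
Index = 25/100 * 9 = 2.2500
Lower = data[2] = 18, Upper = data[3] = 22
P25 = 18 + 0.2500*(4) = 19.0000

P25 = 19.0000


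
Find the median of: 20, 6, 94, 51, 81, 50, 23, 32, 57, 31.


Sorted: 6, 20, 23, 31, 32, 50, 51, 57, 81, 94
n = 10 (even)
Middle values: 32 and 50
Median = (32+50)/2 = 41.0000

Median = 41.0000


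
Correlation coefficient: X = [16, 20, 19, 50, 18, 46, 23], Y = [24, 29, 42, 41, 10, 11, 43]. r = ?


Mean X = 27.4286, Mean Y = 28.5714
SD X = 13.200186, SD Y = 13.189359
Cov = 0.183673
r = 0.183673/(13.200186*13.189359) = 0.0011

r = 0.0011


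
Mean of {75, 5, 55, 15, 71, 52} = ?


Sum = 75 + 5 + 55 + 15 + 71 + 52 = 273
n = 6
Mean = 273/6 = 45.5000

Mean = 45.5000


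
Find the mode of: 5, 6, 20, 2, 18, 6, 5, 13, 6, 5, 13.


Frequencies: 2:1, 5:3, 6:3, 13:2, 18:1, 20:1
Max frequency = 3
Mode = 5, 6

Mode = 5, 6


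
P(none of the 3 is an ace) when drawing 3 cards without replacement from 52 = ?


P(no aces) = (48/52) × (47/51) × (46/50)
= 0.7826

P = 0.7826


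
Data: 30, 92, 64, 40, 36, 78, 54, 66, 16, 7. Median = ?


Sorted: 7, 16, 30, 36, 40, 54, 64, 66, 78, 92
n = 10 (even)
Middle values: 40 and 54
Median = (40+54)/2 = 47.0000

Median = 47.0000


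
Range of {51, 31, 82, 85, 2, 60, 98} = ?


Max = 98, Min = 2
Range = 98 - 2 = 96

Range = 96


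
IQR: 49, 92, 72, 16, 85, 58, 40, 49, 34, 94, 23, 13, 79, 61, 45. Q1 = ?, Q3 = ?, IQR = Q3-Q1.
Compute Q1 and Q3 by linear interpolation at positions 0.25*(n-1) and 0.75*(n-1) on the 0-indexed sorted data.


Sorted: 13, 16, 23, 34, 40, 45, 49, 49, 58, 61, 72, 79, 85, 92, 94
Q1 (25th %ile) = 37.0000
Q3 (75th %ile) = 75.5000
IQR = 75.5000 - 37.0000 = 38.5000

IQR = 38.5000


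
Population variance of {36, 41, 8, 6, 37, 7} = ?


Mean = 22.5000
Squared deviations: 182.2500, 342.2500, 210.2500, 272.2500, 210.2500, 240.2500
Sum = 1457.5000
Variance = 1457.5000/6 = 242.9167

Variance = 242.9167


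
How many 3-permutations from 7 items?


P(7,3) = 7!/4!
= 5040/24
= 210

P(7,3) = 210


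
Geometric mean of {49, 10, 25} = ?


Product = 49 × 10 × 25 = 12250
GM = 12250^(1/3) = 23.0522

GM = 23.0522


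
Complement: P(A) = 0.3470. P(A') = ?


P(not A) = 1 - 0.3470 = 0.6530

P(not A) = 0.6530


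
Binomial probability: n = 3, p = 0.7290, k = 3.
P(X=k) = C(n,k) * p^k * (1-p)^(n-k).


C(3,3) = 1
p^3 = 0.387420
(1-p)^0 = 1.000000
P = 1 * 0.387420 * 1.000000 = 0.3874

P(X=3) = 0.3874


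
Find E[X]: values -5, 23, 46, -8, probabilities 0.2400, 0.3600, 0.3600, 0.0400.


E[X] = -5*0.2400 + 23*0.3600 + 46*0.3600 - 8*0.0400
= -1.2000 + 8.2800 + 16.5600 - 0.3200
= 23.3200

E[X] = 23.3200


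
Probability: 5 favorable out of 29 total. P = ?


P = 5/29 = 0.1724

P = 0.1724


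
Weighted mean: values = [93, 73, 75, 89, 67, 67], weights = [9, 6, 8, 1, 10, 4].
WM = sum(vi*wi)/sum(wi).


Numerator = 93*9 + 73*6 + 75*8 + 89*1 + 67*10 + 67*4 = 2902
Denominator = 9 + 6 + 8 + 1 + 10 + 4 = 38
WM = 2902/38 = 76.3684

WM = 76.3684


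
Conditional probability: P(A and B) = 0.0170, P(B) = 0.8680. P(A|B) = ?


P(A|B) = 0.0170/0.8680 = 0.0196

P(A|B) = 0.0196


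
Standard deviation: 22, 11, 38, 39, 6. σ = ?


Mean = 23.2000
Variance = 182.9600
SD = sqrt(182.9600) = 13.5263

SD = 13.5263


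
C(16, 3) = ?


C(16,3) = 16!/(3! × 13!)
= 20922789888000/(6 × 6227020800)
= 560

C(16,3) = 560


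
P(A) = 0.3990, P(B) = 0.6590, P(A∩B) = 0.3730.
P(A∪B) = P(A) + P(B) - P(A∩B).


P(A∪B) = 0.3990 + 0.6590 - 0.3730
= 1.0580 - 0.3730
= 0.6850

P(A∪B) = 0.6850


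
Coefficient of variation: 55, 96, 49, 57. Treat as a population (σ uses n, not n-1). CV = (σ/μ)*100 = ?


Mean = 64.2500
SD = 18.5658
CV = (18.5658/64.2500)*100 = 28.8961%

CV = 28.8961%


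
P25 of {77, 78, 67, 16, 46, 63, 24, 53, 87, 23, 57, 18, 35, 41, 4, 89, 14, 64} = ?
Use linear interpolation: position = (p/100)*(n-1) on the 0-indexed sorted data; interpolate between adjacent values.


Sorted: 4, 14, 16, 18, 23, 24, 35, 41, 46, 53, 57, 63, 64, 67, 77, 78, 87, 89
n = 18
Index = 25/100 * 17 = 4.2500
Lower = data[4] = 23, Upper = data[5] = 24
P25 = 23 + 0.2500*(1) = 23.2500

P25 = 23.2500


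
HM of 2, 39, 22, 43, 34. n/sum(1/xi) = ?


Sum of reciprocals = 1/2 + 1/39 + 1/22 + 1/43 + 1/34 = 0.623763
HM = 5/0.623763 = 8.0159

HM = 8.0159


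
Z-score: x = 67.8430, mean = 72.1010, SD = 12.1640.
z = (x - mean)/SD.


z = (67.8430 - 72.1010)/12.1640
= -4.2580/12.1640
= -0.3500

z = -0.3500


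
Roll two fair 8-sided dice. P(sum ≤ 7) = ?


Total outcomes = 8×8 = 64
Favorable (sum ≤ 7): 21
P = 21/64 = 0.3281

P = 0.3281


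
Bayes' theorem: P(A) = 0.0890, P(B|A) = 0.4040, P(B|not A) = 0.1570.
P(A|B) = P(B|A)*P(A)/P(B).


P(B) = P(B|A)*P(A) + P(B|A')*P(A')
= 0.4040*0.0890 + 0.1570*0.9110
= 0.035956 + 0.143027 = 0.178983
P(A|B) = 0.035956/0.178983 = 0.2009

P(A|B) = 0.2009


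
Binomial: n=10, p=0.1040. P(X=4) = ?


C(10,4) = 210
p^4 = 0.000117
(1-p)^6 = 0.517426
P = 210 * 0.000117 * 0.517426 = 0.0127

P(X=4) = 0.0127


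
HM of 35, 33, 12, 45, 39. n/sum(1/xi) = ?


Sum of reciprocals = 1/35 + 1/33 + 1/12 + 1/45 + 1/39 = 0.190071
HM = 5/0.190071 = 26.3060

HM = 26.3060


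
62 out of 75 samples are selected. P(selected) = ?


P = 62/75 = 0.8267

P = 0.8267


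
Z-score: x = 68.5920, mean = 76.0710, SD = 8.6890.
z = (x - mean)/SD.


z = (68.5920 - 76.0710)/8.6890
= -7.4790/8.6890
= -0.8607

z = -0.8607


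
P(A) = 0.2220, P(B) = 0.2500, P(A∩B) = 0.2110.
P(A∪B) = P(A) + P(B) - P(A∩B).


P(A∪B) = 0.2220 + 0.2500 - 0.2110
= 0.4720 - 0.2110
= 0.2610

P(A∪B) = 0.2610


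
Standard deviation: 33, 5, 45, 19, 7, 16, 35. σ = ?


Mean = 22.8571
Variance = 196.1224
SD = sqrt(196.1224) = 14.0044

SD = 14.0044


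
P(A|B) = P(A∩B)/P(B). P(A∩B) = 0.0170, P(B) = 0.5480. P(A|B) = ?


P(A|B) = 0.0170/0.5480 = 0.0310

P(A|B) = 0.0310


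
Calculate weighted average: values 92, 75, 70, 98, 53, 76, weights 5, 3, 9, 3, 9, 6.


Numerator = 92*5 + 75*3 + 70*9 + 98*3 + 53*9 + 76*6 = 2542
Denominator = 5 + 3 + 9 + 3 + 9 + 6 = 35
WM = 2542/35 = 72.6286

WM = 72.6286


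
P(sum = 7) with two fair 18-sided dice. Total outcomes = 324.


Total outcomes = 18×18 = 324
Favorable (sum = 7): 6
P = 6/324 = 0.0185

P = 0.0185


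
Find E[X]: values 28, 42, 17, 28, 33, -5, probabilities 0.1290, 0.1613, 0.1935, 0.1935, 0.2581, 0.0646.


E[X] = 28*0.1290 + 42*0.1613 + 17*0.1935 + 28*0.1935 + 33*0.2581 - 5*0.0646
= 3.6120 + 6.7746 + 3.2895 + 5.4180 + 8.5173 - 0.3230
= 27.2884

E[X] = 27.2884


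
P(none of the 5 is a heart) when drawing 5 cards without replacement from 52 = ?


P(no hearts) = (39/52) × (38/51) × (37/50) × (36/49) × (35/48)
= 0.2215

P = 0.2215


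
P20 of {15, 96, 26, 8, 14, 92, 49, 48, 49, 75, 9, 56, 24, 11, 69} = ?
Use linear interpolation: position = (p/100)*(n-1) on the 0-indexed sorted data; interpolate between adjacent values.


Sorted: 8, 9, 11, 14, 15, 24, 26, 48, 49, 49, 56, 69, 75, 92, 96
n = 15
Index = 20/100 * 14 = 2.8000
Lower = data[2] = 11, Upper = data[3] = 14
P20 = 11 + 0.8000*(3) = 13.4000

P20 = 13.4000


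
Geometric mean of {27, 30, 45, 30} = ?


Product = 27 × 30 × 45 × 30 = 1093500
GM = 1093500^(1/4) = 32.3374

GM = 32.3374


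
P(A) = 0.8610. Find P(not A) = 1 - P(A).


P(not A) = 1 - 0.8610 = 0.1390

P(not A) = 0.1390


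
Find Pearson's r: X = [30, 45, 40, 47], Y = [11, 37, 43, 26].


Mean X = 40.5000, Mean Y = 29.2500
SD X = 6.576473, SD Y = 12.173229
Cov = 49.625000
r = 49.625000/(6.576473*12.173229) = 0.6199

r = 0.6199


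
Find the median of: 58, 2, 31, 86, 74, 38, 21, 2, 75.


Sorted: 2, 2, 21, 31, 38, 58, 74, 75, 86
n = 9 (odd)
Middle value = 38

Median = 38


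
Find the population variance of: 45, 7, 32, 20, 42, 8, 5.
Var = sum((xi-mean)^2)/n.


Mean = 22.7143
Squared deviations: 496.6531, 246.9388, 86.2245, 7.3673, 371.9388, 216.5102, 313.7959
Sum = 1739.4286
Variance = 1739.4286/7 = 248.4898

Variance = 248.4898


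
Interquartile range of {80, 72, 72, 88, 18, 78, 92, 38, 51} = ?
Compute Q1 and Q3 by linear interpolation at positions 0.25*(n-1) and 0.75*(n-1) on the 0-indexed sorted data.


Sorted: 18, 38, 51, 72, 72, 78, 80, 88, 92
Q1 (25th %ile) = 51.0000
Q3 (75th %ile) = 80.0000
IQR = 80.0000 - 51.0000 = 29.0000

IQR = 29.0000


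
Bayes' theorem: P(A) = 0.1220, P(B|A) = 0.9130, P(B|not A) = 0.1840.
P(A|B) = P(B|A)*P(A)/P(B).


P(B) = P(B|A)*P(A) + P(B|A')*P(A')
= 0.9130*0.1220 + 0.1840*0.8780
= 0.111386 + 0.161552 = 0.272938
P(A|B) = 0.111386/0.272938 = 0.4081

P(A|B) = 0.4081


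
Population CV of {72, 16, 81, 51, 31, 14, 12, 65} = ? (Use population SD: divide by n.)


Mean = 42.7500
SD = 26.2381
CV = (26.2381/42.7500)*100 = 61.3757%

CV = 61.3757%


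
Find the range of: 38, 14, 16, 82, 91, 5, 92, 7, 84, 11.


Max = 92, Min = 5
Range = 92 - 5 = 87

Range = 87


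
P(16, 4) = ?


P(16,4) = 16!/12!
= 20922789888000/479001600
= 43680

P(16,4) = 43680


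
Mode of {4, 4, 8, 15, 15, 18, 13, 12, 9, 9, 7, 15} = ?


Frequencies: 4:2, 7:1, 8:1, 9:2, 12:1, 13:1, 15:3, 18:1
Max frequency = 3
Mode = 15

Mode = 15


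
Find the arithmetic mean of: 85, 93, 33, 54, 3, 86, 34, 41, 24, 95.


Sum = 85 + 93 + 33 + 54 + 3 + 86 + 34 + 41 + 24 + 95 = 548
n = 10
Mean = 548/10 = 54.8000

Mean = 54.8000


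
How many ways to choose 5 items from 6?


C(6,5) = 6!/(5! × 1!)
= 720/(120 × 1)
= 6

C(6,5) = 6


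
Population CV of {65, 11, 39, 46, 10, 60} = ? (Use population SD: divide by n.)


Mean = 38.5000
SD = 21.5619
CV = (21.5619/38.5000)*100 = 56.0050%

CV = 56.0050%


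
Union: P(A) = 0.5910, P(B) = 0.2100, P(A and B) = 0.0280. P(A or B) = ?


P(A∪B) = 0.5910 + 0.2100 - 0.0280
= 0.8010 - 0.0280
= 0.7730

P(A∪B) = 0.7730


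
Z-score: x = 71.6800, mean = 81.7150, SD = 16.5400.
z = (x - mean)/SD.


z = (71.6800 - 81.7150)/16.5400
= -10.0350/16.5400
= -0.6067

z = -0.6067


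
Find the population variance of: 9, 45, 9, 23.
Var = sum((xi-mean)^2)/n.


Mean = 21.5000
Squared deviations: 156.2500, 552.2500, 156.2500, 2.2500
Sum = 867.0000
Variance = 867.0000/4 = 216.7500

Variance = 216.7500


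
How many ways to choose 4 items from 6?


C(6,4) = 6!/(4! × 2!)
= 720/(24 × 2)
= 15

C(6,4) = 15


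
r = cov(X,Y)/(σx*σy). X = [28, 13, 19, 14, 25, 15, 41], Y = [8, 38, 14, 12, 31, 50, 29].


Mean X = 22.1429, Mean Y = 26.0000
SD X = 9.326285, SD Y = 14.232759
Cov = -23.428571
r = -23.428571/(9.326285*14.232759) = -0.1765

r = -0.1765


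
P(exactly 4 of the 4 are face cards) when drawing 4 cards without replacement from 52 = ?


Hypergeometric: P(X=4) = C(12,4)·C(40,0) / C(52,4)
= 495 × 1 / 270725
= 495/270725 = 0.0018

P = 0.0018


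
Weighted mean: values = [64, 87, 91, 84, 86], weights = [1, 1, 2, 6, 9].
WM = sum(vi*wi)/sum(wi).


Numerator = 64*1 + 87*1 + 91*2 + 84*6 + 86*9 = 1611
Denominator = 1 + 1 + 2 + 6 + 9 = 19
WM = 1611/19 = 84.7895

WM = 84.7895


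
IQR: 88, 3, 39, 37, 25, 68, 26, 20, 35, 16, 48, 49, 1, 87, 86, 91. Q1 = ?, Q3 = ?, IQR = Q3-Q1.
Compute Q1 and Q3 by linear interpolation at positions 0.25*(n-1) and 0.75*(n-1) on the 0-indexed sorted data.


Sorted: 1, 3, 16, 20, 25, 26, 35, 37, 39, 48, 49, 68, 86, 87, 88, 91
Q1 (25th %ile) = 23.7500
Q3 (75th %ile) = 72.5000
IQR = 72.5000 - 23.7500 = 48.7500

IQR = 48.7500


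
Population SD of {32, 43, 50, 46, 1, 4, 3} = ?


Mean = 25.5714
Variance = 419.6735
SD = sqrt(419.6735) = 20.4859

SD = 20.4859


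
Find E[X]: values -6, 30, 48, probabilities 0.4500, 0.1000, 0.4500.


E[X] = -6*0.4500 + 30*0.1000 + 48*0.4500
= -2.7000 + 3.0000 + 21.6000
= 21.9000

E[X] = 21.9000


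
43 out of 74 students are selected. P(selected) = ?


P = 43/74 = 0.5811

P = 0.5811


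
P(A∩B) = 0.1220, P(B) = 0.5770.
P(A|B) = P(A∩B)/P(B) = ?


P(A|B) = 0.1220/0.5770 = 0.2114

P(A|B) = 0.2114


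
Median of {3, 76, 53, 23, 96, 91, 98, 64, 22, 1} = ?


Sorted: 1, 3, 22, 23, 53, 64, 76, 91, 96, 98
n = 10 (even)
Middle values: 53 and 64
Median = (53+64)/2 = 58.5000

Median = 58.5000


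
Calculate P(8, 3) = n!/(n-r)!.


P(8,3) = 8!/5!
= 40320/120
= 336

P(8,3) = 336


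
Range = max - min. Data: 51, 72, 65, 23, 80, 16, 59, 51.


Max = 80, Min = 16
Range = 80 - 16 = 64

Range = 64


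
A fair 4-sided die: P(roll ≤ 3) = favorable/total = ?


Favorable outcomes (roll ≤ 3): 3
Total outcomes = 4
P = 3/4 = 0.7500

P = 0.7500


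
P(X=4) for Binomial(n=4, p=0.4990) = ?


C(4,4) = 1
p^4 = 0.062001
(1-p)^0 = 1.000000
P = 1 * 0.062001 * 1.000000 = 0.0620

P(X=4) = 0.0620


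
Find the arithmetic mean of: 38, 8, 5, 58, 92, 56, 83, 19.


Sum = 38 + 8 + 5 + 58 + 92 + 56 + 83 + 19 = 359
n = 8
Mean = 359/8 = 44.8750

Mean = 44.8750


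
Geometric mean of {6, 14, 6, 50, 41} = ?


Product = 6 × 14 × 6 × 50 × 41 = 1033200
GM = 1033200^(1/5) = 15.9528

GM = 15.9528


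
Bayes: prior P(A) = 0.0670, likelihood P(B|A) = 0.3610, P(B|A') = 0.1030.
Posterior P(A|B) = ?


P(B) = P(B|A)*P(A) + P(B|A')*P(A')
= 0.3610*0.0670 + 0.1030*0.9330
= 0.024187 + 0.096099 = 0.120286
P(A|B) = 0.024187/0.120286 = 0.2011

P(A|B) = 0.2011


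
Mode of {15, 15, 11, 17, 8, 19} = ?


Frequencies: 8:1, 11:1, 15:2, 17:1, 19:1
Max frequency = 2
Mode = 15

Mode = 15


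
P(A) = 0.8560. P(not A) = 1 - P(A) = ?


P(not A) = 1 - 0.8560 = 0.1440

P(not A) = 0.1440


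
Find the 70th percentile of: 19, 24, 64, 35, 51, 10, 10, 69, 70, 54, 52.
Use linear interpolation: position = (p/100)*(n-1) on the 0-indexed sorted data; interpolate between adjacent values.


Sorted: 10, 10, 19, 24, 35, 51, 52, 54, 64, 69, 70
n = 11
Index = 70/100 * 10 = 7.0000
Lower = data[7] = 54, Upper = data[8] = 64
P70 = 54 + 0*(10) = 54.0000

P70 = 54.0000


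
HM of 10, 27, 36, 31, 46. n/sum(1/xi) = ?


Sum of reciprocals = 1/10 + 1/27 + 1/36 + 1/31 + 1/46 = 0.218812
HM = 5/0.218812 = 22.8507

HM = 22.8507


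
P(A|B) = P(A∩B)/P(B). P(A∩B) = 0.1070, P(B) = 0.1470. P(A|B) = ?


P(A|B) = 0.1070/0.1470 = 0.7279

P(A|B) = 0.7279


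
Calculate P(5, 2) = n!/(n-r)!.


P(5,2) = 5!/3!
= 120/6
= 20

P(5,2) = 20


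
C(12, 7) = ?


C(12,7) = 12!/(7! × 5!)
= 479001600/(5040 × 120)
= 792

C(12,7) = 792


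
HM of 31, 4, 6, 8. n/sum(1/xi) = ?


Sum of reciprocals = 1/31 + 1/4 + 1/6 + 1/8 = 0.573925
HM = 4/0.573925 = 6.9696

HM = 6.9696


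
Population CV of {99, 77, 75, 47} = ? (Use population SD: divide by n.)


Mean = 74.5000
SD = 18.4594
CV = (18.4594/74.5000)*100 = 24.7777%

CV = 24.7777%


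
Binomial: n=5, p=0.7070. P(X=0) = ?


C(5,0) = 1
p^0 = 1.000000
(1-p)^5 = 0.002159
P = 1 * 1.000000 * 0.002159 = 0.0022

P(X=0) = 0.0022


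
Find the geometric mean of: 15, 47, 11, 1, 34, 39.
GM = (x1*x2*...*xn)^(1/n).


Product = 15 × 47 × 11 × 1 × 34 × 39 = 10283130
GM = 10283130^(1/6) = 14.7465

GM = 14.7465


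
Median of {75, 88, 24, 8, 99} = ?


Sorted: 8, 24, 75, 88, 99
n = 5 (odd)
Middle value = 75

Median = 75


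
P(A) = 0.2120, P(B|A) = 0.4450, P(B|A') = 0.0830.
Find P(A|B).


P(B) = P(B|A)*P(A) + P(B|A')*P(A')
= 0.4450*0.2120 + 0.0830*0.7880
= 0.094340 + 0.065404 = 0.159744
P(A|B) = 0.094340/0.159744 = 0.5906

P(A|B) = 0.5906


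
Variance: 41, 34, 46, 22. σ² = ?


Mean = 35.7500
Squared deviations: 27.5625, 3.0625, 105.0625, 189.0625
Sum = 324.7500
Variance = 324.7500/4 = 81.1875

Variance = 81.1875


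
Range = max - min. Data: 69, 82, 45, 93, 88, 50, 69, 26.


Max = 93, Min = 26
Range = 93 - 26 = 67

Range = 67


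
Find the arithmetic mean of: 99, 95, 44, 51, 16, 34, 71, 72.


Sum = 99 + 95 + 44 + 51 + 16 + 34 + 71 + 72 = 482
n = 8
Mean = 482/8 = 60.2500

Mean = 60.2500


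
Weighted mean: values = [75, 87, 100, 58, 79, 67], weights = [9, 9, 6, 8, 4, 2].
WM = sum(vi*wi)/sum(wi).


Numerator = 75*9 + 87*9 + 100*6 + 58*8 + 79*4 + 67*2 = 2972
Denominator = 9 + 9 + 6 + 8 + 4 + 2 = 38
WM = 2972/38 = 78.2105

WM = 78.2105


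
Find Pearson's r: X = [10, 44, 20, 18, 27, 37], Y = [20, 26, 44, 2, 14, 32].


Mean X = 26.0000, Mean Y = 23.0000
SD X = 11.561430, SD Y = 13.304135
Cov = 39.000000
r = 39.000000/(11.561430*13.304135) = 0.2536

r = 0.2536


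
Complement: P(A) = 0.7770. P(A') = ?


P(not A) = 1 - 0.7770 = 0.2230

P(not A) = 0.2230


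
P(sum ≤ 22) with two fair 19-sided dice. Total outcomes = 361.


Total outcomes = 19×19 = 361
Favorable (sum ≤ 22): 225
P = 225/361 = 0.6233

P = 0.6233


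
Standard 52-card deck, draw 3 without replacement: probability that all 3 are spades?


P(all spades) = (13/52) × (12/51) × (11/50)
= 0.0129

P = 0.0129


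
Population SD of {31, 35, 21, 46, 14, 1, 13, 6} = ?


Mean = 20.8750
Variance = 207.3594
SD = sqrt(207.3594) = 14.4000

SD = 14.4000


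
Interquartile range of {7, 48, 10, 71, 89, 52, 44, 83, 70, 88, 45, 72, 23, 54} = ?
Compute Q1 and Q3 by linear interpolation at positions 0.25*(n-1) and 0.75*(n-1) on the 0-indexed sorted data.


Sorted: 7, 10, 23, 44, 45, 48, 52, 54, 70, 71, 72, 83, 88, 89
Q1 (25th %ile) = 44.2500
Q3 (75th %ile) = 71.7500
IQR = 71.7500 - 44.2500 = 27.5000

IQR = 27.5000


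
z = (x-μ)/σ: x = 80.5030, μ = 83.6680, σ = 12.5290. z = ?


z = (80.5030 - 83.6680)/12.5290
= -3.1650/12.5290
= -0.2526

z = -0.2526


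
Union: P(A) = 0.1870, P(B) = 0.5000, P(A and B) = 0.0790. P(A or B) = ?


P(A∪B) = 0.1870 + 0.5000 - 0.0790
= 0.6870 - 0.0790
= 0.6080

P(A∪B) = 0.6080


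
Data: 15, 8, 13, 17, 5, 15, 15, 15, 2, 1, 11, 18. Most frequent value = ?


Frequencies: 1:1, 2:1, 5:1, 8:1, 11:1, 13:1, 15:4, 17:1, 18:1
Max frequency = 4
Mode = 15

Mode = 15


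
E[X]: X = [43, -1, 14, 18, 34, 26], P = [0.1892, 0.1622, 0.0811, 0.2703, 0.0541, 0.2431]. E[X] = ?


E[X] = 43*0.1892 - 1*0.1622 + 14*0.0811 + 18*0.2703 + 34*0.0541 + 26*0.2431
= 8.1356 - 0.1622 + 1.1354 + 4.8654 + 1.8394 + 6.3206
= 22.1342

E[X] = 22.1342


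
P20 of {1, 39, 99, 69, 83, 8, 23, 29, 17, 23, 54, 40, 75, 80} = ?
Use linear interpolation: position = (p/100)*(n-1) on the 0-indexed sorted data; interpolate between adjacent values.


Sorted: 1, 8, 17, 23, 23, 29, 39, 40, 54, 69, 75, 80, 83, 99
n = 14
Index = 20/100 * 13 = 2.6000
Lower = data[2] = 17, Upper = data[3] = 23
P20 = 17 + 0.6000*(6) = 20.6000

P20 = 20.6000


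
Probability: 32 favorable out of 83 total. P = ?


P = 32/83 = 0.3855

P = 0.3855


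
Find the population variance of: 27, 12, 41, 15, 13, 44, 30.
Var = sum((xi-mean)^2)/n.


Mean = 26.0000
Squared deviations: 1.0000, 196.0000, 225.0000, 121.0000, 169.0000, 324.0000, 16.0000
Sum = 1052.0000
Variance = 1052.0000/7 = 150.2857

Variance = 150.2857


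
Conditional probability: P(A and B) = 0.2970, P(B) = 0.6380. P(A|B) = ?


P(A|B) = 0.2970/0.6380 = 0.4655

P(A|B) = 0.4655


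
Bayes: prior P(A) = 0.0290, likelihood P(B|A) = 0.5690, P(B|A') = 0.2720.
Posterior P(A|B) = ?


P(B) = P(B|A)*P(A) + P(B|A')*P(A')
= 0.5690*0.0290 + 0.2720*0.9710
= 0.016501 + 0.264112 = 0.280613
P(A|B) = 0.016501/0.280613 = 0.0588

P(A|B) = 0.0588


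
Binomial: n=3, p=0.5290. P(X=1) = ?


C(3,1) = 3
p^1 = 0.529000
(1-p)^2 = 0.221841
P = 3 * 0.529000 * 0.221841 = 0.3521

P(X=1) = 0.3521


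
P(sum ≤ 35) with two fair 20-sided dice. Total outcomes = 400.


Total outcomes = 20×20 = 400
Favorable (sum ≤ 35): 385
P = 385/400 = 0.9625

P = 0.9625


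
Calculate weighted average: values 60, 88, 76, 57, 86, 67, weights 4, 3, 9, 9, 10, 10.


Numerator = 60*4 + 88*3 + 76*9 + 57*9 + 86*10 + 67*10 = 3231
Denominator = 4 + 3 + 9 + 9 + 10 + 10 = 45
WM = 3231/45 = 71.8000

WM = 71.8000


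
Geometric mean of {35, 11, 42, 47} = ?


Product = 35 × 11 × 42 × 47 = 759990
GM = 759990^(1/4) = 29.5258

GM = 29.5258


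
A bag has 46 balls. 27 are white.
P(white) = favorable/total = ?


P = 27/46 = 0.5870

P = 0.5870


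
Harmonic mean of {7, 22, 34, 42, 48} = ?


Sum of reciprocals = 1/7 + 1/22 + 1/34 + 1/42 + 1/48 = 0.262366
HM = 5/0.262366 = 19.0573

HM = 19.0573


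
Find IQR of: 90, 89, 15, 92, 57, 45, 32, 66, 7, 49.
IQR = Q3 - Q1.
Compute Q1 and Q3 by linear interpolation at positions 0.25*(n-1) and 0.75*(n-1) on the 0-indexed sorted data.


Sorted: 7, 15, 32, 45, 49, 57, 66, 89, 90, 92
Q1 (25th %ile) = 35.2500
Q3 (75th %ile) = 83.2500
IQR = 83.2500 - 35.2500 = 48.0000

IQR = 48.0000


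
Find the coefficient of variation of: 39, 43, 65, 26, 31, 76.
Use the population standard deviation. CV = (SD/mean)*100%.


Mean = 46.6667
SD = 17.9877
CV = (17.9877/46.6667)*100 = 38.5450%

CV = 38.5450%


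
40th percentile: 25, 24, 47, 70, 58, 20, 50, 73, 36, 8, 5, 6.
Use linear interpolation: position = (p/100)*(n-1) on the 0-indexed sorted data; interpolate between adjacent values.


Sorted: 5, 6, 8, 20, 24, 25, 36, 47, 50, 58, 70, 73
n = 12
Index = 40/100 * 11 = 4.4000
Lower = data[4] = 24, Upper = data[5] = 25
P40 = 24 + 0.4000*(1) = 24.4000

P40 = 24.4000


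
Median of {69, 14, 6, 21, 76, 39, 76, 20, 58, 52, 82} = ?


Sorted: 6, 14, 20, 21, 39, 52, 58, 69, 76, 76, 82
n = 11 (odd)
Middle value = 52

Median = 52
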